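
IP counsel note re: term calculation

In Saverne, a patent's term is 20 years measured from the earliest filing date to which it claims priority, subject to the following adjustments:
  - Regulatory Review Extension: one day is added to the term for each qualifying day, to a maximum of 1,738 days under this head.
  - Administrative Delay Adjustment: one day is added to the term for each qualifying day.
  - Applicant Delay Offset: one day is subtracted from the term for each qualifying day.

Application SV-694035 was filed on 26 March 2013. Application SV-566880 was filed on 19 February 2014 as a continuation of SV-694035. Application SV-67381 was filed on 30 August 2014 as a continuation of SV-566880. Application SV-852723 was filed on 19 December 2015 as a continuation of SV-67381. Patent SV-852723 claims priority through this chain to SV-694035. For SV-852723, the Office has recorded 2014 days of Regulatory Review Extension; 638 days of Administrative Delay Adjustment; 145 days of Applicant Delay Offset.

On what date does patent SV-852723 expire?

May 5, 2039

Earliest priority filing: 26 March 2013.
Base term: 26 March 2013 + 20 years → 26 March 2033.
Regulatory Review Extension: 2014 days claimed exceeds the 1738-day cap, so +1738 days → 28 December 2037.
Administrative Delay Adjustment: +638 days → 27 September 2039.
Applicant Delay Offset: −145 days → 5 May 2039.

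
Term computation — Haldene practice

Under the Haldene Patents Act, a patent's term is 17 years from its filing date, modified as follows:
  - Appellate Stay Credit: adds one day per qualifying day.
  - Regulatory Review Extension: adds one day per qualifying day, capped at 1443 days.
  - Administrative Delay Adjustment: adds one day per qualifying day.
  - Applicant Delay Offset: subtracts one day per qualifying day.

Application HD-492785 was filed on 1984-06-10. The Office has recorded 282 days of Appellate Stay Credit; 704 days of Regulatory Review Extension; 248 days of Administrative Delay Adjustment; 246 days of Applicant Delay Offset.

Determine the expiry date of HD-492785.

Base term: filing date + 17 years → 10 June 2001.
Appellate Stay Credit: +282 days → 19 March 2002.
Regulatory Review Extension: 704 days (within the 1443-day cap) → +704 days → 21 February 2004.
Administrative Delay Adjustment: +248 days → 26 October 2004.
Applicant Delay Offset: −246 days → 23 February 2004.

February 23, 2004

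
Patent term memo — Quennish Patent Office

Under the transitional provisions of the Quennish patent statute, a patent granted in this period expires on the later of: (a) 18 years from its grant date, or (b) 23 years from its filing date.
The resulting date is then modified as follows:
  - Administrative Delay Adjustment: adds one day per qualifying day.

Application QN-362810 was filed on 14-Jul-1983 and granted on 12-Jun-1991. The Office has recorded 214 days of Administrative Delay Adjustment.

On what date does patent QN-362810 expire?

(a) grant + 18 years → 12 June 2009.
(b) filing + 23 years → 14 July 2006.
Later of the two: 12 June 2009.
Administrative Delay Adjustment: +214 days → 12 January 2010.

2010-01-12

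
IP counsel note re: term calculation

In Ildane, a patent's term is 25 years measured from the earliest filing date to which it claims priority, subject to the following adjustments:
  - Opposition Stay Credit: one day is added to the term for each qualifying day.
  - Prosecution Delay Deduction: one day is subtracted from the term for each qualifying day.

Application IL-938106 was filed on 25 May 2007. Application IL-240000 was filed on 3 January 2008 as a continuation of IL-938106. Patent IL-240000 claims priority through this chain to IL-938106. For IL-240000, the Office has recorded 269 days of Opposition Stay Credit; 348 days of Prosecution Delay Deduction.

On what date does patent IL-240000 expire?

March 7, 2032

Earliest priority filing: 25 May 2007.
Base term: 25 May 2007 + 25 years → 25 May 2032.
Opposition Stay Credit: +269 days → 18 February 2033.
Prosecution Delay Deduction: −348 days → 7 March 2032.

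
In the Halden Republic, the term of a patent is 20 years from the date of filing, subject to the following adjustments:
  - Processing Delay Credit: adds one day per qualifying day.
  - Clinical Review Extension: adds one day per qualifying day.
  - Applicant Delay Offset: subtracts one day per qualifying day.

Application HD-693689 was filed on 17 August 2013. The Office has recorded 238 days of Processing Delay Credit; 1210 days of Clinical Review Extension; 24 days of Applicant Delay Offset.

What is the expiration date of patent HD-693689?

2037-07-11

Base term: filing date + 20 years → 17 August 2033.
Processing Delay Credit: +238 days → 12 April 2034.
Clinical Review Extension: +1210 days → 4 August 2037.
Applicant Delay Offset: −24 days → 11 July 2037.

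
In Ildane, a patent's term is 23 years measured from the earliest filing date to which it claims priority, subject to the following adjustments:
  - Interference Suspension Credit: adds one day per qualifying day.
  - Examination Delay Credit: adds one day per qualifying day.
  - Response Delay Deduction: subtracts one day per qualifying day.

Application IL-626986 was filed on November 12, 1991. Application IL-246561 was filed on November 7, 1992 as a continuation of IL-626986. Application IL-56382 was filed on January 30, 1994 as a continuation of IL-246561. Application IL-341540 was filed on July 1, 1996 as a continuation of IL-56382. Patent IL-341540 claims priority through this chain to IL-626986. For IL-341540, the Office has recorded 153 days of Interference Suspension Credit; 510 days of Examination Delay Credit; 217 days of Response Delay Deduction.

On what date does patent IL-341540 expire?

Earliest priority filing: 12 November 1991.
Base term: 12 November 1991 + 23 years → 12 November 2014.
Interference Suspension Credit: +153 days → 14 April 2015.
Examination Delay Credit: +510 days → 5 September 2016.
Response Delay Deduction: −217 days → 1 February 2016.

2016-02-01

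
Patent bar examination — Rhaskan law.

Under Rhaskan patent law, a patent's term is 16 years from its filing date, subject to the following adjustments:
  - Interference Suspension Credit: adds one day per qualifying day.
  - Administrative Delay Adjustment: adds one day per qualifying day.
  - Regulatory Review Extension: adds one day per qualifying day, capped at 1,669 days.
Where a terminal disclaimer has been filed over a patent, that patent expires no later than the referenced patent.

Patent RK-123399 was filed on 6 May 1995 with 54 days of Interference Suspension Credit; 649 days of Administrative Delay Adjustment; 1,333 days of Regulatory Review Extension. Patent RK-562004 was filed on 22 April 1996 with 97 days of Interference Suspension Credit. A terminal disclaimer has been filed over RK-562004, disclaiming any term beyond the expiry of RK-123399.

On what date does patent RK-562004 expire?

Natural term of RK-562004:
  Base: filing + 16 years → 22 April 2012.
  Interference Suspension Credit: +97 days → 28 July 2012.
Expiry of referenced patent RK-123399:
  Base: filing + 16 years → 6 May 2011.
  Interference Suspension Credit: +54 days → 29 June 2011.
  Administrative Delay Adjustment: +649 days → 8 April 2013.
  Regulatory Review Extension: 1333 days (within the 1669-day cap) → +1333 days → 1 December 2016.
Terminal disclaimer: RK-562004 expires on the earlier of 28 July 2012 and 1 December 2016.

July 28, 2012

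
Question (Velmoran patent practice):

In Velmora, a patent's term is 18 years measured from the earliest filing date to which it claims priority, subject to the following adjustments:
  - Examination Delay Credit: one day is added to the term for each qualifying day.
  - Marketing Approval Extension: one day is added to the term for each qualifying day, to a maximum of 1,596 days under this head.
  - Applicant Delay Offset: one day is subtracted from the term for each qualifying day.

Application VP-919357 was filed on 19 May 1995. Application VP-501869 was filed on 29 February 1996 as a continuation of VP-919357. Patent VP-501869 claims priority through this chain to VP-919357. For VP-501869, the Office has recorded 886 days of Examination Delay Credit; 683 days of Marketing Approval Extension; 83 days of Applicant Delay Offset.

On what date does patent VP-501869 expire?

June 13, 2017

Earliest priority filing: 19 May 1995.
Base term: 19 May 1995 + 18 years → 19 May 2013.
Examination Delay Credit: +886 days → 22 October 2015.
Marketing Approval Extension: 683 days (within the 1596-day cap) → +683 days → 4 September 2017.
Applicant Delay Offset: −83 days → 13 June 2017.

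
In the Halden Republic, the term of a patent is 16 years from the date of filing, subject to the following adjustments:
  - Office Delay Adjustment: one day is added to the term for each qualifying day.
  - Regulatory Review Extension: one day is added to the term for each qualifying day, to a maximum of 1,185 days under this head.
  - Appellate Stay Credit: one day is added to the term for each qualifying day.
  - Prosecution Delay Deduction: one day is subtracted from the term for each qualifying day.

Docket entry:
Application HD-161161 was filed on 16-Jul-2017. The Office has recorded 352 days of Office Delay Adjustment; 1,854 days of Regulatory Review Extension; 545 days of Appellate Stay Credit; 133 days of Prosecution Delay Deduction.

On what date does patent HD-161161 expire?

2038-11-16

Base term: filing date + 16 years → 16 July 2033.
Office Delay Adjustment: +352 days → 3 July 2034.
Regulatory Review Extension: 1854 days claimed exceeds the 1185-day cap, so +1185 days → 30 September 2037.
Appellate Stay Credit: +545 days → 29 March 2039.
Prosecution Delay Deduction: −133 days → 16 November 2038.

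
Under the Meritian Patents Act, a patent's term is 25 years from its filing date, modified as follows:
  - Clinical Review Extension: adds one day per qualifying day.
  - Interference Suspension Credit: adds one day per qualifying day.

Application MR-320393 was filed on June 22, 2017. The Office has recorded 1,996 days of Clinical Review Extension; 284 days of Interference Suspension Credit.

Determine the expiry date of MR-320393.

Base term: filing date + 25 years → 22 June 2042.
Clinical Review Extension: +1996 days → 9 December 2047.
Interference Suspension Credit: +284 days → 18 September 2048.

2048-09-18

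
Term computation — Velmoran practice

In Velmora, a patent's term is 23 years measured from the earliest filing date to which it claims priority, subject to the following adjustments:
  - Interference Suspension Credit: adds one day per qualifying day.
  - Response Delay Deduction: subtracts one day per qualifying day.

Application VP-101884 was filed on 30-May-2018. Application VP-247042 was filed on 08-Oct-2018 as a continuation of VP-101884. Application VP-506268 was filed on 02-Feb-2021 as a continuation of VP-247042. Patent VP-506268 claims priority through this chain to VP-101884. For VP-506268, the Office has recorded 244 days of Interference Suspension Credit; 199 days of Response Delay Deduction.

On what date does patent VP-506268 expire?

2041-07-14

Earliest priority filing: 30 May 2018.
Base term: 30 May 2018 + 23 years → 30 May 2041.
Interference Suspension Credit: +244 days → 29 January 2042.
Response Delay Deduction: −199 days → 14 July 2041.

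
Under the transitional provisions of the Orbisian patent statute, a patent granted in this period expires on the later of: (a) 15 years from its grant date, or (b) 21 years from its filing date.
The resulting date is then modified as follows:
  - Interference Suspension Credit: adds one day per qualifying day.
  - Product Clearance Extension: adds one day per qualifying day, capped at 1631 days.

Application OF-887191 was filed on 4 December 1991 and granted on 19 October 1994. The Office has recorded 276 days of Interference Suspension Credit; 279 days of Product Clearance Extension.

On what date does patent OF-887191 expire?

(a) grant + 15 years → 19 October 2009.
(b) filing + 21 years → 4 December 2012.
Later of the two: 4 December 2012.
Interference Suspension Credit: +276 days → 6 September 2013.
Product Clearance Extension: 279 days (within the 1631-day cap) → +279 days → 12 June 2014.

June 12, 2014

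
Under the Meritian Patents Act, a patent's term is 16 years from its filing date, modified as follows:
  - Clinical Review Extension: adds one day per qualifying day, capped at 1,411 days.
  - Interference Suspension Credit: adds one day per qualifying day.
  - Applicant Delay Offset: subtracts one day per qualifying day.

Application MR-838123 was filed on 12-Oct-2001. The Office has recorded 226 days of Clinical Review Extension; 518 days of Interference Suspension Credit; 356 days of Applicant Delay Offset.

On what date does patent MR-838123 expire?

2018-11-04

Base term: filing date + 16 years → 12 October 2017.
Clinical Review Extension: 226 days (within the 1411-day cap) → +226 days → 26 May 2018.
Interference Suspension Credit: +518 days → 26 October 2019.
Applicant Delay Offset: −356 days → 4 November 2018.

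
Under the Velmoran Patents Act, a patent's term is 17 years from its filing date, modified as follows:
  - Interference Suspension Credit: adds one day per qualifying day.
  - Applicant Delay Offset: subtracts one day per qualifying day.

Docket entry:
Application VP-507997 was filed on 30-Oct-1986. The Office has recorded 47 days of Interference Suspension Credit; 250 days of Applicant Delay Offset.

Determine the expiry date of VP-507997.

2003-04-10

Base term: filing date + 17 years → 30 October 2003.
Interference Suspension Credit: +47 days → 16 December 2003.
Applicant Delay Offset: −250 days → 10 April 2003.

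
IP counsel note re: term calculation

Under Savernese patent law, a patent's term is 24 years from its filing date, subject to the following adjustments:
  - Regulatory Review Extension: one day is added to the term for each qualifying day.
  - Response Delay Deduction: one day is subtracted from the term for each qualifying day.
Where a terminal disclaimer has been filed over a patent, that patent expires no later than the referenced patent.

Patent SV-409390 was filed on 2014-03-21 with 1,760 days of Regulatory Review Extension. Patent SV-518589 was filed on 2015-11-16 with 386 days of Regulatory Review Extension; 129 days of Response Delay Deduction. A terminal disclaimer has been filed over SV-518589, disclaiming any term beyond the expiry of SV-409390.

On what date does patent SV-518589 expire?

Natural term of SV-518589:
  Base: filing + 24 years → 16 November 2039.
  Regulatory Review Extension: +386 days → 6 December 2040.
  Response Delay Deduction: −129 days → 30 July 2040.
Expiry of referenced patent SV-409390:
  Base: filing + 24 years → 21 March 2038.
  Regulatory Review Extension: +1760 days → 14 January 2043.
Terminal disclaimer: SV-518589 expires on the earlier of 30 July 2040 and 14 January 2043.

July 30, 2040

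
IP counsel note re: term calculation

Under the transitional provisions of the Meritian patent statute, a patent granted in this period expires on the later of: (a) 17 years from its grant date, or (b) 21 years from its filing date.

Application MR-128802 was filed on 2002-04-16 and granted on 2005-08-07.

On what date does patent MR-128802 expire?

April 16, 2023

(a) grant + 17 years → 7 August 2022.
(b) filing + 21 years → 16 April 2023.
Later of the two: 16 April 2023.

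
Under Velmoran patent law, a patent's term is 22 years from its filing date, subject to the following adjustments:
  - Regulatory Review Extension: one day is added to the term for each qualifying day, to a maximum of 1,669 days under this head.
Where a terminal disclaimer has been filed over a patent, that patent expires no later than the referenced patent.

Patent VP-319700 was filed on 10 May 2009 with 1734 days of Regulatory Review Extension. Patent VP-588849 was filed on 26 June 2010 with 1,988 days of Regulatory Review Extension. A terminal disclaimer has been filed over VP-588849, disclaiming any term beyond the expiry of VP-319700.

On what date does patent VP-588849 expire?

2035-12-04

Natural term of VP-588849:
  Base: filing + 22 years → 26 June 2032.
  Regulatory Review Extension: 1988 days claimed exceeds the 1669-day cap, so +1669 days → 20 January 2037.
Expiry of referenced patent VP-319700:
  Base: filing + 22 years → 10 May 2031.
  Regulatory Review Extension: 1734 days claimed exceeds the 1669-day cap, so +1669 days → 4 December 2035.
Terminal disclaimer: VP-588849 expires on the earlier of 20 January 2037 and 4 December 2035.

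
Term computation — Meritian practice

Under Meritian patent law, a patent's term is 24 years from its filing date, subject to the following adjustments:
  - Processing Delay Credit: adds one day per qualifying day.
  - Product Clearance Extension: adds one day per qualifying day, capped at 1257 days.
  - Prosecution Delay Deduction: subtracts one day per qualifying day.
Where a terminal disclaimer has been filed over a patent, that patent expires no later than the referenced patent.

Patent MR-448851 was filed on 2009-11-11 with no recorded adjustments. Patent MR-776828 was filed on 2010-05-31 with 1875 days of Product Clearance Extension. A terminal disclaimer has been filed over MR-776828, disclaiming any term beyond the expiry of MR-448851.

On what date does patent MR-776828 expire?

Natural term of MR-776828:
  Base: filing + 24 years → 31 May 2034.
  Product Clearance Extension: 1875 days claimed exceeds the 1257-day cap, so +1257 days → 8 November 2037.
Expiry of referenced patent MR-448851:
  Base: filing + 24 years → 11 November 2033.
Terminal disclaimer: MR-776828 expires on the earlier of 8 November 2037 and 11 November 2033.

2033-11-11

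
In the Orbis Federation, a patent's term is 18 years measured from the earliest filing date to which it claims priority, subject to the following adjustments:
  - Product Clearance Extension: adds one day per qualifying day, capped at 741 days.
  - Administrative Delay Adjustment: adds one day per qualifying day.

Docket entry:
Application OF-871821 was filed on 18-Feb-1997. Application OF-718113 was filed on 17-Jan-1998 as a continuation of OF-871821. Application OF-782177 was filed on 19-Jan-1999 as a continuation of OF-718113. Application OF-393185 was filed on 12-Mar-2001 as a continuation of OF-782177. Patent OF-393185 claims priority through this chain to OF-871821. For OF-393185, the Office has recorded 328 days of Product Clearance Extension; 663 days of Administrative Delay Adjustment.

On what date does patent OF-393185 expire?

Earliest priority filing: 18 February 1997.
Base term: 18 February 1997 + 18 years → 18 February 2015.
Product Clearance Extension: 328 days (within the 741-day cap) → +328 days → 12 January 2016.
Administrative Delay Adjustment: +663 days → 5 November 2017.

November 5, 2017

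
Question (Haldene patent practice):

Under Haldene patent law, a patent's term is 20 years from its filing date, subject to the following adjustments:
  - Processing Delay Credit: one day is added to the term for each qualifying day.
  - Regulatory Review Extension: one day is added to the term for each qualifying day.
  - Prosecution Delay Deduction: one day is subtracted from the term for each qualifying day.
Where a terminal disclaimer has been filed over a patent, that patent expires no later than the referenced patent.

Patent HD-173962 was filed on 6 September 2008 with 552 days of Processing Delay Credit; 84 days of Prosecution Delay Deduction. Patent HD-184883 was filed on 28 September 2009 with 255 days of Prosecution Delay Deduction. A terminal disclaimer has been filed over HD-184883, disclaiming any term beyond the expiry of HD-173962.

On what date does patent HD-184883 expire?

Natural term of HD-184883:
  Base: filing + 20 years → 28 September 2029.
  Prosecution Delay Deduction: −255 days → 16 January 2029.
Expiry of referenced patent HD-173962:
  Base: filing + 20 years → 6 September 2028.
  Processing Delay Credit: +552 days → 12 March 2030.
  Prosecution Delay Deduction: −84 days → 18 December 2029.
Terminal disclaimer: HD-184883 expires on the earlier of 16 January 2029 and 18 December 2029.

January 16, 2029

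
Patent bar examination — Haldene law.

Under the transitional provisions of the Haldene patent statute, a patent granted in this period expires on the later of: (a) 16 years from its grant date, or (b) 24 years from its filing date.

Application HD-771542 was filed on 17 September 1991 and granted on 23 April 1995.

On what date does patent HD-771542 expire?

2015-09-17

(a) grant + 16 years → 23 April 2011.
(b) filing + 24 years → 17 September 2015.
Later of the two: 17 September 2015.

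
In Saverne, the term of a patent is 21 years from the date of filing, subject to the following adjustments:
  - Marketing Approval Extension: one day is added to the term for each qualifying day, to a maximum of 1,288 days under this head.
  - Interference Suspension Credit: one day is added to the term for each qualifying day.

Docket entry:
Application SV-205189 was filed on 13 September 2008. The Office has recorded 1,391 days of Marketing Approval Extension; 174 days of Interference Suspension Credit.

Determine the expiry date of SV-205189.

Base term: filing date + 21 years → 13 September 2029.
Marketing Approval Extension: 1391 days claimed exceeds the 1288-day cap, so +1288 days → 24 March 2033.
Interference Suspension Credit: +174 days → 14 September 2033.

September 14, 2033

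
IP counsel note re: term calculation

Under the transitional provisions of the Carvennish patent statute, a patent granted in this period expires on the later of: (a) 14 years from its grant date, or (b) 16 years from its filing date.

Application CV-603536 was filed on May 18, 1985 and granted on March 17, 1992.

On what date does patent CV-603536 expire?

2006-03-17

(a) grant + 14 years → 17 March 2006.
(b) filing + 16 years → 18 May 2001.
Later of the two: 17 March 2006.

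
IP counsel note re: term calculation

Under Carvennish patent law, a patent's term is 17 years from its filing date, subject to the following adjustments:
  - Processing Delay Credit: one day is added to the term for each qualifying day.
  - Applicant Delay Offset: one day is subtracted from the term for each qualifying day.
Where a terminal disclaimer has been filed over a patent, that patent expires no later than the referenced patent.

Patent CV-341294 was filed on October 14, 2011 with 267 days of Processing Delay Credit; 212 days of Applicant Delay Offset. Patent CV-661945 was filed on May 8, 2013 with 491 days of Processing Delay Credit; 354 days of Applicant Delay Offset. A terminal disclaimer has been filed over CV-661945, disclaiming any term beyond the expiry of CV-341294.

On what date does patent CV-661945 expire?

December 8, 2028

Natural term of CV-661945:
  Base: filing + 17 years → 8 May 2030.
  Processing Delay Credit: +491 days → 11 September 2031.
  Applicant Delay Offset: −354 days → 22 September 2030.
Expiry of referenced patent CV-341294:
  Base: filing + 17 years → 14 October 2028.
  Processing Delay Credit: +267 days → 8 July 2029.
  Applicant Delay Offset: −212 days → 8 December 2028.
Terminal disclaimer: CV-661945 expires on the earlier of 22 September 2030 and 8 December 2028.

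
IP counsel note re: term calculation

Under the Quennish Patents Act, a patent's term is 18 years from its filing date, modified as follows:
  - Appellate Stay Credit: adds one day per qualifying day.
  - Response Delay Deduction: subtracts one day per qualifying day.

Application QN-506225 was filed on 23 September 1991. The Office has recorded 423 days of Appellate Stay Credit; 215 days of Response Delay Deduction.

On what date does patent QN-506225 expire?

Base term: filing date + 18 years → 23 September 2009.
Appellate Stay Credit: +423 days → 20 November 2010.
Response Delay Deduction: −215 days → 19 April 2010.

2010-04-19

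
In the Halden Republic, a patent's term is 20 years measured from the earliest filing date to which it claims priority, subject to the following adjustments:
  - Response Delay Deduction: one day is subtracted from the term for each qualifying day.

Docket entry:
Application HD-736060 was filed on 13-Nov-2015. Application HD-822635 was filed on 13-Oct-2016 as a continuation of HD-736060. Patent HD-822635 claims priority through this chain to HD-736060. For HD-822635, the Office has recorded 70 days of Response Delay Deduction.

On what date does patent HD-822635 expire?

Earliest priority filing: 13 November 2015.
Base term: 13 November 2015 + 20 years → 13 November 2035.
Response Delay Deduction: −70 days → 4 September 2035.

2035-09-04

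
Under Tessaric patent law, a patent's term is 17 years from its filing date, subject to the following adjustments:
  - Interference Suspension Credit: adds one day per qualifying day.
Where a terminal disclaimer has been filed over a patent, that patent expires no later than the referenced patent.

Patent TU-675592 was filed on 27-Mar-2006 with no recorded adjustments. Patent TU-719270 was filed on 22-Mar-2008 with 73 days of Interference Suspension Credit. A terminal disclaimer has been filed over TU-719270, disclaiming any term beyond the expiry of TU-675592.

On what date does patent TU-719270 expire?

Natural term of TU-719270:
  Base: filing + 17 years → 22 March 2025.
  Interference Suspension Credit: +73 days → 3 June 2025.
Expiry of referenced patent TU-675592:
  Base: filing + 17 years → 27 March 2023.
Terminal disclaimer: TU-719270 expires on the earlier of 3 June 2025 and 27 March 2023.

March 27, 2023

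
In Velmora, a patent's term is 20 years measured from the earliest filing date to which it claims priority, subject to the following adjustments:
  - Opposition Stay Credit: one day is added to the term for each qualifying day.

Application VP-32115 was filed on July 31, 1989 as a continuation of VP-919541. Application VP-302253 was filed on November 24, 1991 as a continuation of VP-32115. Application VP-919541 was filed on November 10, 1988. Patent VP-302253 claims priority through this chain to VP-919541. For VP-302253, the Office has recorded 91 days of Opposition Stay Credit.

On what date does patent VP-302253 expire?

2009-02-09

Earliest priority filing: 10 November 1988.
Base term: 10 November 1988 + 20 years → 10 November 2008.
Opposition Stay Credit: +91 days → 9 February 2009.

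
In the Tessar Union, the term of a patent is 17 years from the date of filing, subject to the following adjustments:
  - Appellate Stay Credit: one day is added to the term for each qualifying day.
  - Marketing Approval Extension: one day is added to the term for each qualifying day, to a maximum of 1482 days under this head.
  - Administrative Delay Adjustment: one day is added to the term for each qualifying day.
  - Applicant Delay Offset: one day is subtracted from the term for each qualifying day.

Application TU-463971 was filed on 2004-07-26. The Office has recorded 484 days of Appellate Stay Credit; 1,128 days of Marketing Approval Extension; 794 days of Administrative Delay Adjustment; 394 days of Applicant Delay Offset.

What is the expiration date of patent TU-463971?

2027-01-28

Base term: filing date + 17 years → 26 July 2021.
Appellate Stay Credit: +484 days → 22 November 2022.
Marketing Approval Extension: 1128 days (within the 1482-day cap) → +1128 days → 24 December 2025.
Administrative Delay Adjustment: +794 days → 26 February 2028.
Applicant Delay Offset: −394 days → 28 January 2027.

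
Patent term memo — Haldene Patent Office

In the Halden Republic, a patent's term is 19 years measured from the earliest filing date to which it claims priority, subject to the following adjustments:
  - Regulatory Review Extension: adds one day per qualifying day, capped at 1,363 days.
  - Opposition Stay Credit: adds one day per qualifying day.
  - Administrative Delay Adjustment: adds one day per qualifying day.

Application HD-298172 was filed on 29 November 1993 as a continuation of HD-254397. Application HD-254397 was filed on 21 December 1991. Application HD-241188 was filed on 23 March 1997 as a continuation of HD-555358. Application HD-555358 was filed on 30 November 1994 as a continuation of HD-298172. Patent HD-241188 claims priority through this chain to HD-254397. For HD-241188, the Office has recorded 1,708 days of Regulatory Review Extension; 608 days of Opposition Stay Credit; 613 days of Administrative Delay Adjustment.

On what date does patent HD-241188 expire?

January 17, 2018

Earliest priority filing: 21 December 1991.
Base term: 21 December 1991 + 19 years → 21 December 2010.
Regulatory Review Extension: 1708 days claimed exceeds the 1363-day cap, so +1363 days → 14 September 2014.
Opposition Stay Credit: +608 days → 14 May 2016.
Administrative Delay Adjustment: +613 days → 17 January 2018.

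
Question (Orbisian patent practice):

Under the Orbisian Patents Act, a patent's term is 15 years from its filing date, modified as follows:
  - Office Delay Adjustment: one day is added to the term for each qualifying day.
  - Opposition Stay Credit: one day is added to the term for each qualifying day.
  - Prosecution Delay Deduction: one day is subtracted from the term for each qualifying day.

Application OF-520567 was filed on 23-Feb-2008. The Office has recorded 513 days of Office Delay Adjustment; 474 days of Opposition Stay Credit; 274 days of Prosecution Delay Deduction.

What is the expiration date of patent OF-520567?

Base term: filing date + 15 years → 23 February 2023.
Office Delay Adjustment: +513 days → 20 July 2024.
Opposition Stay Credit: +474 days → 6 November 2025.
Prosecution Delay Deduction: −274 days → 5 February 2025.

February 5, 2025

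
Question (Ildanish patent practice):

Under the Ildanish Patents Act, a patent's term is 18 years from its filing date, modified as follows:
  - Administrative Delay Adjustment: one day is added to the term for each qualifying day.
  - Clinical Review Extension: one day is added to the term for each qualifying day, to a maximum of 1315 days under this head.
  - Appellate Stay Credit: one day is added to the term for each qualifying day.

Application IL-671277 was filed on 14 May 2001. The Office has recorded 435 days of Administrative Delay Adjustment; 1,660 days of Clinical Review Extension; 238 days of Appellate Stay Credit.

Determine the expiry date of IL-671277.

Base term: filing date + 18 years → 14 May 2019.
Administrative Delay Adjustment: +435 days → 22 July 2020.
Clinical Review Extension: 1660 days claimed exceeds the 1315-day cap, so +1315 days → 27 February 2024.
Appellate Stay Credit: +238 days → 22 October 2024.

2024-10-22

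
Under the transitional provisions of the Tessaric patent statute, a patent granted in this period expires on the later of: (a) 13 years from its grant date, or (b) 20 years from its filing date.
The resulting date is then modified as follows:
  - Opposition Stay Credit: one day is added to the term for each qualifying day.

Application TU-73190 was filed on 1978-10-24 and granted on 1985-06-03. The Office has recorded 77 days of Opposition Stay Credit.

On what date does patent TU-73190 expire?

January 9, 1999

(a) grant + 13 years → 3 June 1998.
(b) filing + 20 years → 24 October 1998.
Later of the two: 24 October 1998.
Opposition Stay Credit: +77 days → 9 January 1999.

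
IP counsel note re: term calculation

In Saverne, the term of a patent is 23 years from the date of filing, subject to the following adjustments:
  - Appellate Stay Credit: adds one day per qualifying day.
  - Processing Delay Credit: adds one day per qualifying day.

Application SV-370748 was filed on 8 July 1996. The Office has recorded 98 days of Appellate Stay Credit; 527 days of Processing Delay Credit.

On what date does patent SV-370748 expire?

Base term: filing date + 23 years → 8 July 2019.
Appellate Stay Credit: +98 days → 14 October 2019.
Processing Delay Credit: +527 days → 24 March 2021.

2021-03-24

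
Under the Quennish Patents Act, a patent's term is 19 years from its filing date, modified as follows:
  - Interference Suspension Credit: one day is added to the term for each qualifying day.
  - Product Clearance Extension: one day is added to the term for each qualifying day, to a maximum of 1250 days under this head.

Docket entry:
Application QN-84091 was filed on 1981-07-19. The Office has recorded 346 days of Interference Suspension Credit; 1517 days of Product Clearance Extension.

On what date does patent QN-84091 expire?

Base term: filing date + 19 years → 19 July 2000.
Interference Suspension Credit: +346 days → 30 June 2001.
Product Clearance Extension: 1517 days claimed exceeds the 1250-day cap, so +1250 days → 1 December 2004.

2004-12-01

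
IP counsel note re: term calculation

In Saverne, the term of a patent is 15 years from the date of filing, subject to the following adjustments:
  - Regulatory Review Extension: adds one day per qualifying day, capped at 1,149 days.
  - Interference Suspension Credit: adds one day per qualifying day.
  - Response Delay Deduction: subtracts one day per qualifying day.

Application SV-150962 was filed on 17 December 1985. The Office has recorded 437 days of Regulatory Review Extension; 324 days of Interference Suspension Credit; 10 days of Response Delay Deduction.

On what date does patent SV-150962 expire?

Base term: filing date + 15 years → 17 December 2000.
Regulatory Review Extension: 437 days (within the 1149-day cap) → +437 days → 27 February 2002.
Interference Suspension Credit: +324 days → 17 January 2003.
Response Delay Deduction: −10 days → 7 January 2003.

January 7, 2003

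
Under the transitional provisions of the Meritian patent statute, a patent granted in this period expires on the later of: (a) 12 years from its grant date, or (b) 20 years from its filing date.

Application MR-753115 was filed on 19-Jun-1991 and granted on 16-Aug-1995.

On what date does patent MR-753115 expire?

(a) grant + 12 years → 16 August 2007.
(b) filing + 20 years → 19 June 2011.
Later of the two: 19 June 2011.

2011-06-19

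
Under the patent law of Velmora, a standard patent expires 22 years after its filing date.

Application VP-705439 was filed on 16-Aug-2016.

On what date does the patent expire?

2038-08-16

Filing date + 22 years → 16 August 2038.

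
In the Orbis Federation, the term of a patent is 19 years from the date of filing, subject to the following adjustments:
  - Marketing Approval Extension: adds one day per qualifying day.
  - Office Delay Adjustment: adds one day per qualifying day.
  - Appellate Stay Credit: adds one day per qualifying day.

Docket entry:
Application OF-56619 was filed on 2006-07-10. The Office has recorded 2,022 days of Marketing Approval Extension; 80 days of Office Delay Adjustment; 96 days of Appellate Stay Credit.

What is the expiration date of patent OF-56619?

2031-07-17

Base term: filing date + 19 years → 10 July 2025.
Marketing Approval Extension: +2022 days → 22 January 2031.
Office Delay Adjustment: +80 days → 12 April 2031.
Appellate Stay Credit: +96 days → 17 July 2031.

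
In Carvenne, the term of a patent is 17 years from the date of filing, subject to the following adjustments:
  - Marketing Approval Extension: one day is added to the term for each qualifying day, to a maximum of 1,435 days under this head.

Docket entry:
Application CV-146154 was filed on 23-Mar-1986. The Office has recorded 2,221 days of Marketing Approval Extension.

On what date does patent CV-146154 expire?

Base term: filing date + 17 years → 23 March 2003.
Marketing Approval Extension: 2221 days claimed exceeds the 1435-day cap, so +1435 days → 25 February 2007.

February 25, 2007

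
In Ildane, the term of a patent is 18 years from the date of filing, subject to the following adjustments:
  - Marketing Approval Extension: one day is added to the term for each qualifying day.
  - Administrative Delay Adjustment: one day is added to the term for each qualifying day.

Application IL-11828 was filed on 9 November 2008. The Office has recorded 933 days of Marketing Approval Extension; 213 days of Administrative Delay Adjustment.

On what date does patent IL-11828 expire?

Base term: filing date + 18 years → 9 November 2026.
Marketing Approval Extension: +933 days → 30 May 2029.
Administrative Delay Adjustment: +213 days → 29 December 2029.

2029-12-29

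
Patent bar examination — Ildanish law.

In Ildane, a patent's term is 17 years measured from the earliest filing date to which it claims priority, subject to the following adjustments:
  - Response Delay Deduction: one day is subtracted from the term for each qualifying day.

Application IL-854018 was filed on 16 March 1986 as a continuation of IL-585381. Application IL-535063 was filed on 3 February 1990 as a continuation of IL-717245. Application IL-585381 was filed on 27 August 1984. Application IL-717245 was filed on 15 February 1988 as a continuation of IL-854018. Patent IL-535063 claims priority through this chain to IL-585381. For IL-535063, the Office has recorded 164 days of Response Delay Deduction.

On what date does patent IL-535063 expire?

March 16, 2001

Earliest priority filing: 27 August 1984.
Base term: 27 August 1984 + 17 years → 27 August 2001.
Response Delay Deduction: −164 days → 16 March 2001.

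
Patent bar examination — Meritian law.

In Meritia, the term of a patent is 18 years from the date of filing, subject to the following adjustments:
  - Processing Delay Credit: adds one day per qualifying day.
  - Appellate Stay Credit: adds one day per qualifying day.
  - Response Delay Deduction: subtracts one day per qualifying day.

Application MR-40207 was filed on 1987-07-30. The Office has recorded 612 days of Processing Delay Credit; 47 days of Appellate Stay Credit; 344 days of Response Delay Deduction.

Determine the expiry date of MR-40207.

Base term: filing date + 18 years → 30 July 2005.
Processing Delay Credit: +612 days → 3 April 2007.
Appellate Stay Credit: +47 days → 20 May 2007.
Response Delay Deduction: −344 days → 10 June 2006.

2006-06-10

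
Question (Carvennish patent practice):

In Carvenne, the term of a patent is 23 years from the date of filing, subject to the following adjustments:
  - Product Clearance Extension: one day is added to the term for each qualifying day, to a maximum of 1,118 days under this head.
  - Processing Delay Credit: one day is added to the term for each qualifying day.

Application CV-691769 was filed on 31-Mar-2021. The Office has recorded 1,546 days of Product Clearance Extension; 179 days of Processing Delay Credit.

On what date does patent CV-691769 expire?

October 19, 2047

Base term: filing date + 23 years → 31 March 2044.
Product Clearance Extension: 1546 days claimed exceeds the 1118-day cap, so +1118 days → 23 April 2047.
Processing Delay Credit: +179 days → 19 October 2047.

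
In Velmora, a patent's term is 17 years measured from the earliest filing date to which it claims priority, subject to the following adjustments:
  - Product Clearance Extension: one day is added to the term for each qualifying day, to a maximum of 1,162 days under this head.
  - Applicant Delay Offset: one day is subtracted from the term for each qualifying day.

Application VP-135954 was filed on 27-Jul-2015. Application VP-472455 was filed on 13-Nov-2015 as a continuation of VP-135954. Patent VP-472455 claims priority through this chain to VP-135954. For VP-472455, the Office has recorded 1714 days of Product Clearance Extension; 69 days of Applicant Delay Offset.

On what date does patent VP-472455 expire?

July 25, 2035

Earliest priority filing: 27 July 2015.
Base term: 27 July 2015 + 17 years → 27 July 2032.
Product Clearance Extension: 1714 days claimed exceeds the 1162-day cap, so +1162 days → 2 October 2035.
Applicant Delay Offset: −69 days → 25 July 2035.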